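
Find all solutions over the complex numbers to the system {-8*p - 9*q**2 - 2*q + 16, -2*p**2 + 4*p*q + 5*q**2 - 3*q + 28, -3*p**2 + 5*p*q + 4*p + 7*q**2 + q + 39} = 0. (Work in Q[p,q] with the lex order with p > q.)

Compute a lex Gröbner basis by Buchberger's algorithm.
f_1 = -8*p - 9*q**2 - 2*q + 16, LT = p.
f_2 = -2*p**2 + 4*p*q + 5*q**2 - 3*q + 28, LT = p**2.
f_3 = -3*p**2 + 5*p*q + 4*p + 7*q**2 + q + 39, LT = p**2.

S(f_1,f_2): lcm = p**2. S = 9/8*p*q**2 + 9/4*p*q - 2*p + 5/2*q**2 - 3/2*q + 14.
  leading term p*q**2: subtract (-9/64*q**2)·f_1 from 9/8*p*q**2 + 9/4*p*q - 2*p + 5/2*q**2 - 3/2*q + 14 → 9/4*p*q - 2*p - 81/64*q**4 - 9/32*q**3 + 19/4*q**2 - 3/2*q + 14
  leading term p*q: subtract (-9/32*q)·f_1 from 9/4*p*q - 2*p - 81/64*q**4 - 9/32*q**3 + 19/4*q**2 - 3/2*q + 14 → -2*p - 81/64*q**4 - 45/16*q**3 + 67/16*q**2 + 3*q + 14
  leading term p: subtract (1/4)·f_1 from -2*p - 81/64*q**4 - 45/16*q**3 + 67/16*q**2 + 3*q + 14 → -81/64*q**4 - 45/16*q**3 + 103/16*q**2 + 7/2*q + 10
  leading term q**4: no divisor's leading term divides it; move -81/64*q**4 to the remainder.
  leading term q**3: no divisor's leading term divides it; move -45/16*q**3 to the remainder.
  leading term q**2: no divisor's leading term divides it; move 103/16*q**2 to the remainder.
  leading term q: no divisor's leading term divides it; move 7/2*q to the remainder.
  leading term 1: no divisor's leading term divides it; move 10 to the remainder.
  remainder -81/64*q**4 - 45/16*q**3 + 103/16*q**2 + 7/2*q + 10 ≠ 0; add h_4 = -81/64*q**4 - 45/16*q**3 + 103/16*q**2 + 7/2*q + 10 to the basis.

S(f_1,f_3): lcm = p**2. S = 9/8*p*q**2 + 23/12*p*q - 2/3*p + 7/3*q**2 + 1/3*q + 13.
  leading term p*q**2: subtract (-9/64*q**2)·f_1 from 9/8*p*q**2 + 23/12*p*q - 2/3*p + 7/3*q**2 + 1/3*q + 13 → 23/12*p*q - 2/3*p - 81/64*q**4 - 9/32*q**3 + 55/12*q**2 + 1/3*q + 13
  leading term p*q: subtract (-23/96*q)·f_1 from 23/12*p*q - 2/3*p - 81/64*q**4 - 9/32*q**3 + 55/12*q**2 + 1/3*q + 13 → -2/3*p - 81/64*q**4 - 39/16*q**3 + 197/48*q**2 + 25/6*q + 13
  leading term p: subtract (1/12)·f_1 from -2/3*p - 81/64*q**4 - 39/16*q**3 + 197/48*q**2 + 25/6*q + 13 → -81/64*q**4 - 39/16*q**3 + 233/48*q**2 + 13/3*q + 35/3
  leading term q**4: subtract (1)·h_4 from -81/64*q**4 - 39/16*q**3 + 233/48*q**2 + 13/3*q + 35/3 → 3/8*q**3 - 19/12*q**2 + 5/6*q + 5/3
  leading term q**3: no divisor's leading term divides it; move 3/8*q**3 to the remainder.
  leading term q**2: no divisor's leading term divides it; move -19/12*q**2 to the remainder.
  leading term q: no divisor's leading term divides it; move 5/6*q to the remainder.
  leading term 1: no divisor's leading term divides it; move 5/3 to the remainder.
  remainder 3/8*q**3 - 19/12*q**2 + 5/6*q + 5/3 ≠ 0; add h_5 = 3/8*q**3 - 19/12*q**2 + 5/6*q + 5/3 to the basis.

S(h_4,h_5): lcm = q**4. S = 58/9*q**3 - 592/81*q**2 - 584/81*q - 640/81.
  leading term q**3: subtract (464/27)·h_5 from 58/9*q**3 - 592/81*q**2 - 584/81*q - 640/81 → 1612/81*q**2 - 1744/81*q - 2960/81
  leading term q**2: no divisor's leading term divides it; move 1612/81*q**2 to the remainder.
  leading term q: no divisor's leading term divides it; move -1744/81*q to the remainder.
  leading term 1: no divisor's leading term divides it; move -2960/81 to the remainder.
  remainder 1612/81*q**2 - 1744/81*q - 2960/81 ≠ 0; add h_6 = 1612/81*q**2 - 1744/81*q - 2960/81 to the basis.

S(h_4,h_6): lcm = q**4. S = 11984/3627*q**3 - 106096/32643*q**2 - 224/81*q - 640/81.
  leading term q**3: subtract (95872/10881)·h_5 from 11984/3627*q**3 - 106096/32643*q**2 - 224/81*q - 640/81 → 116432/10881*q**2 - 109984/10881*q - 81920/3627
  leading term q**2: subtract (87324/162409)·h_6 from 116432/10881*q**2 - 109984/10881*q - 81920/3627 → 6440800/4385043*q - 12881600/4385043
  leading term q: no divisor's leading term divides it; move 6440800/4385043*q to the remainder.
  leading term 1: no divisor's leading term divides it; move -12881600/4385043 to the remainder.
  remainder 6440800/4385043*q - 12881600/4385043 ≠ 0; add h_7 = 6440800/4385043*q - 12881600/4385043 to the basis.

The other S-polynomials (S(f_2,f_3), S(f_1,h_4), S(f_2,h_4), S(f_3,h_4), S(f_1,h_5), S(f_2,h_5), S(f_3,h_5), S(f_1,h_6), S(f_2,h_6), S(f_3,h_6), S(h_5,h_6), S(f_1,h_7), S(f_2,h_7), S(f_3,h_7), S(h_4,h_7), S(h_5,h_7), S(h_6,h_7)) all reduce to 0 modulo the current basis, so we have a Gröbner basis.
Inter-reduce: drop elements whose leading term is divisible by another's, tail-reduce, and make monic.
Reduced Gröbner basis: {p + 3, q - 2}.

A lex Gröbner basis eliminates variables successively. Here q - 2 depends only on q, with roots {2}; lifting each root through the earlier basis elements recovers the full solutions.
  q = 2: the earlier basis element becomes p + 3 = 0, giving p = -3 — point (-3, 2).
Substituting each solution back into the original system confirms all equations vanish.

{(-3, 2)}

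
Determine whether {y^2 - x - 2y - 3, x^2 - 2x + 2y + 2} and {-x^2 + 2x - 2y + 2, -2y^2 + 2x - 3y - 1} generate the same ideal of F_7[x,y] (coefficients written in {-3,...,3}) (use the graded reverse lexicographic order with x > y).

Two ideals are equal iff their reduced Gröbner bases coincide (the reduced basis is unique for a fixed ordering).
Buchberger on the first generating set:
f_1 = y^2 - x - 2y - 3, LT = y^2.
f_2 = x^2 - 2x + 2y + 2, LT = x^2.

The S-polynomials (S(f_1,f_2)) all reduce to 0 modulo the current basis, so we have a Gröbner basis.
Inter-reduce: drop elements whose leading term is divisible by another's, tail-reduce, and make monic.
Reduced Gröbner basis: {x^2 - 2x + 2y + 2, y^2 - x - 2y - 3}.

Buchberger on the second generating set:
h_1 = -x^2 + 2x - 2y + 2, LT = x^2.
h_2 = -2y^2 + 2x - 3y - 1, LT = y^2.

The S-polynomials (S(h_1,h_2)) all reduce to 0 modulo the current basis, so we have a Gröbner basis.
Inter-reduce: drop elements whose leading term is divisible by another's, tail-reduce, and make monic.
Reduced Gröbner basis: {x^2 - 2x + 2y - 2, y^2 - x - 2y - 3}.

Since the reduced bases disagree, the two ideals are not the same.

No, the ideals differ.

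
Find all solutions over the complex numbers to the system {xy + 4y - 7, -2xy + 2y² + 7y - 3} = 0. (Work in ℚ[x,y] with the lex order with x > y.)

{(-82/17, -17/2), (3, 1)}

Compute a lex Gröbner basis by Buchberger's algorithm.
f_1 = xy + 4y - 7, LT = xy.
f_2 = -2xy + 2y² + 7y - 3, LT = xy.

S(f_1,f_2): lcm = xy. S = y² + 15/2y - 17/2.
  leading term y²: no divisor's leading term divides it; move y² to the remainder.
  leading term y: no divisor's leading term divides it; move 15/2y to the remainder.
  leading term 1: no divisor's leading term divides it; move -17/2 to the remainder.
  remainder y² + 15/2y - 17/2 ≠ 0; add h_3 = y² + 15/2y - 17/2 to the basis.

S(f_1,h_3): lcm = xy². S = -15/2xy + 17/2x + 4y² - 7y.
  leading term xy: subtract (-15/2)·f_1 from -15/2xy + 17/2x + 4y² - 7y → 17/2x + 4y² + 23y - 105/2
  leading term x: no divisor's leading term divides it; move 17/2x to the remainder.
  leading term y²: subtract (4)·h_3 from 4y² + 23y - 105/2 → -7y - 37/2
  leading term y: no divisor's leading term divides it; move -7y to the remainder.
  leading term 1: no divisor's leading term divides it; move -37/2 to the remainder.
  remainder 17/2x - 7y - 37/2 ≠ 0; add h_4 = 17/2x - 7y - 37/2 to the basis.

The other S-polynomials (S(f_2,h_3), S(f_1,h_4), S(f_2,h_4), S(h_3,h_4)) all reduce to 0 modulo the current basis, so we have a Gröbner basis.
Inter-reduce: drop elements whose leading term is divisible by another's, tail-reduce, and make monic.
Reduced Gröbner basis: {x - 14/17y - 37/17, y² + 15/2y - 17/2}.

The lex basis is triangular: the last element involves only y. Solving y² + 15/2y - 17/2 = 0 gives y ∈ {-17/2, 1}; substituting each value into the earlier elements determines the remaining variables.
  y = -17/2: the earlier basis element becomes x + 82/17 = 0, giving x = -82/17 — point (-82/17, -17/2).
  y = 1: the earlier basis element becomes x - 3 = 0, giving x = 3 — point (3, 1).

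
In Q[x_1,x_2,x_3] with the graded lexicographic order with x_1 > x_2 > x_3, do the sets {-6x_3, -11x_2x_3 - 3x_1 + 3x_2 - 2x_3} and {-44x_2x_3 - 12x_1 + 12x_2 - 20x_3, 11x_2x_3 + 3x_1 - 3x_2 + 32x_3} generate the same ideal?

Yes, the ideals are equal.

For a fixed monomial order, each ideal has a unique reduced Gröbner basis; comparing bases decides equality.
Buchberger on the first generating set:
f_1 = -6x_3, LT = x_3.
f_2 = -11x_2x_3 - 3x_1 + 3x_2 - 2x_3, LT = x_2x_3.

S(f_1,f_2): lcm = x_2x_3. S = -3/11x_1 + 3/11x_2 - 2/11x_3.
  leading term x_1: no divisor's leading term divides it; move -3/11x_1 to the remainder.
  leading term x_2: no divisor's leading term divides it; move 3/11x_2 to the remainder.
  leading term x_3: subtract (1/33)·f_1 from -2/11x_3 → 0
  remainder -3/11x_1 + 3/11x_2 ≠ 0; add g_3 = -3/11x_1 + 3/11x_2 to the basis.

S(f_1,g_3): leading monomials are coprime, so the S-polynomial reduces to 0 (Buchberger's first criterion).
S(f_2,g_3): leading monomials are coprime, so the S-polynomial reduces to 0 (Buchberger's first criterion).
Every S-polynomial of the final basis reduces to 0, so we have a Gröbner basis.
Inter-reduce: drop elements whose leading term is divisible by another's, tail-reduce, and make monic.
Reduced Gröbner basis: {x_1 - x_2, x_3}.

Buchberger on the second generating set:
h_1 = -44x_2x_3 - 12x_1 + 12x_2 - 20x_3, LT = x_2x_3.
h_2 = 11x_2x_3 + 3x_1 - 3x_2 + 32x_3, LT = x_2x_3.

S(h_1,h_2): lcm = x_2x_3. S = -27/11x_3.
  leading term x_3: no divisor's leading term divides it; move -27/11x_3 to the remainder.
  remainder -27/11x_3 ≠ 0; add k_3 = -27/11x_3 to the basis.

S(h_1,k_3): lcm = x_2x_3. S = 3/11x_1 - 3/11x_2 + 5/11x_3.
  leading term x_1: no divisor's leading term divides it; move 3/11x_1 to the remainder.
  leading term x_2: no divisor's leading term divides it; move -3/11x_2 to the remainder.
  leading term x_3: subtract (-5/27)·k_3 from 5/11x_3 → 0
  remainder 3/11x_1 - 3/11x_2 ≠ 0; add k_4 = 3/11x_1 - 3/11x_2 to the basis.

S(h_2,k_3): lcm = x_2x_3. S = 3/11x_1 - 3/11x_2 + 32/11x_3.
  leading term x_1: subtract (1)·k_4 from 3/11x_1 - 3/11x_2 + 32/11x_3 → 32/11x_3
  leading term x_3: subtract (-32/27)·k_3 from 32/11x_3 → 0
  remainder 0.

S(h_1,k_4): leading monomials are coprime, so the S-polynomial reduces to 0 (Buchberger's first criterion).
S(h_2,k_4): leading monomials are coprime, so the S-polynomial reduces to 0 (Buchberger's first criterion).
S(k_3,k_4): leading monomials are coprime, so the S-polynomial reduces to 0 (Buchberger's first criterion).
Every S-polynomial of the final basis reduces to 0, so we have a Gröbner basis.
Inter-reduce: drop elements whose leading term is divisible by another's, tail-reduce, and make monic.
Reduced Gröbner basis: {x_1 - x_2, x_3}.

These coincide, so the ideals are equal.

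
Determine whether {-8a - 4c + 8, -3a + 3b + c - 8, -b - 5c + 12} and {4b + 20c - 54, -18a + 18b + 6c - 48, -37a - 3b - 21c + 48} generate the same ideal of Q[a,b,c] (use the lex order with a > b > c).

Two ideals are equal iff their reduced Gröbner bases coincide (the reduced basis is unique for a fixed ordering).
Buchberger on the first generating set:
f_1 = -8a - 4c + 8, LT = a.
f_2 = -3a + 3b + c - 8, LT = a.
f_3 = -b - 5c + 12, LT = b.

S(f_1,f_2): lcm = a. S = b + 5/6c - 11/3.
  leading term b: subtract (-1)·f_3 from b + 5/6c - 11/3 → -25/6c + 25/3
  leading term c: no divisor's leading term divides it; move -25/6c to the remainder.
  leading term 1: no divisor's leading term divides it; move 25/3 to the remainder.
  remainder -25/6c + 25/3 ≠ 0; add g_4 = -25/6c + 25/3 to the basis.

The other S-polynomials (S(f_1,f_3), S(f_2,f_3), S(f_1,g_4), S(f_2,g_4), S(f_3,g_4)) all reduce to 0 modulo the current basis, so we have a Gröbner basis.
Inter-reduce: drop elements whose leading term is divisible by another's, tail-reduce, and make monic.
Reduced Gröbner basis: {a, b - 2, c - 2}.

Buchberger on the second generating set:
h_1 = 4b + 20c - 54, LT = b.
h_2 = -18a + 18b + 6c - 48, LT = a.
h_3 = -37a - 3b - 21c + 48, LT = a.

S(h_2,h_3): lcm = a. S = -40/37b - 100/111c + 440/111.
  leading term b: subtract (-10/37)·h_1 from -40/37b - 100/111c + 440/111 → 500/111c - 1180/111
  leading term c: no divisor's leading term divides it; move 500/111c to the remainder.
  leading term 1: no divisor's leading term divides it; move -1180/111 to the remainder.
  remainder 500/111c - 1180/111 ≠ 0; add k_4 = 500/111c - 1180/111 to the basis.

The other S-polynomials (S(h_1,h_2), S(h_1,h_3), S(h_1,k_4), S(h_2,k_4), S(h_3,k_4)) all reduce to 0 modulo the current basis, so we have a Gröbner basis.
Inter-reduce: drop elements whose leading term is divisible by another's, tail-reduce, and make monic.
Reduced Gröbner basis: {a + 9/50, b - 17/10, c - 59/25}.

These differ, so the ideals are not equal.

No, the ideals differ.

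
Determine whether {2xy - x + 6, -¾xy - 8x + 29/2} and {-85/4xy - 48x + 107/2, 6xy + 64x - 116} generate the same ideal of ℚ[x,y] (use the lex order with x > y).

Two ideals are equal iff their reduced Gröbner bases coincide (the reduced basis is unique for a fixed ordering).
Buchberger on the first generating set:
f_1 = 2xy - x + 6, LT = xy.
f_2 = -¾xy - 8x + 29/2, LT = xy.

S(f_1,f_2): lcm = xy. S = -67/6x + 67/3.
  reduce S modulo (f_1, f_2):
  remainder -67/6x + 67/3 ≠ 0; add g_3 = -67/6x + 67/3 to the basis.

S(f_1,g_3): lcm = xy. S = -½x + 2y + 3.
  reduce S modulo (f_1, f_2, g_3):
  remainder 2y + 2 ≠ 0; add g_4 = 2y + 2 to the basis.

The other S-polynomials (S(f_2,g_3), S(f_1,g_4), S(f_2,g_4), S(g_3,g_4)) all reduce to 0 modulo the current basis, so we have a Gröbner basis.
Inter-reduce: drop elements whose leading term is divisible by another's, tail-reduce, and make monic.
Reduced Gröbner basis: {x - 2, y + 1}.

Buchberger on the second generating set:
h_1 = -85/4xy - 48x + 107/2, LT = xy.
h_2 = 6xy + 64x - 116, LT = xy.

S(h_1,h_2): lcm = xy. S = -2144/255x + 4288/255.
  reduce S modulo (h_1, h_2):
  remainder -2144/255x + 4288/255 ≠ 0; add k_3 = -2144/255x + 4288/255 to the basis.

S(h_1,k_3): lcm = xy. S = 192/85x + 2y - 214/85.
  reduce S modulo (h_1, h_2, k_3):
  remainder 2y + 2 ≠ 0; add k_4 = 2y + 2 to the basis.

The other S-polynomials (S(h_2,k_3), S(h_1,k_4), S(h_2,k_4), S(k_3,k_4)) all reduce to 0 modulo the current basis, so we have a Gröbner basis.
Inter-reduce: drop elements whose leading term is divisible by another's, tail-reduce, and make monic.
Reduced Gröbner basis: {x - 2, y + 1}.

The two bases agree; hence the ideals are identical.

Yes, the ideals are equal.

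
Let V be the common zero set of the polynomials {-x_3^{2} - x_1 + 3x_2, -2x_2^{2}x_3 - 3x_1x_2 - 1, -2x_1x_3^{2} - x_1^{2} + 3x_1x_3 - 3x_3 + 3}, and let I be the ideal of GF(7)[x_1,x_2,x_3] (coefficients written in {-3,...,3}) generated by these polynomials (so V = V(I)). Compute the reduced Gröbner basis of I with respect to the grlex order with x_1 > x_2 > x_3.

f_1 = -x_3^{2} - x_1 + 3x_2, LT = x_3^{2}.
f_2 = -2x_2^{2}x_3 - 3x_1x_2 - 1, LT = x_2^{2}x_3.
f_3 = -2x_1x_3^{2} - x_1^{2} + 3x_1x_3 - 3x_3 + 3, LT = x_1x_3^{2}.

S(f_1,f_2): lcm = x_2^{2}x_3^{2}. S = x_1x_2^{2} + 2x_1x_2x_3 - 3x_2^{3} + 3x_3.
  leading term x_1x_2^{2}: no divisor's leading term divides it; move x_1x_2^{2} to the remainder.
  leading term x_1x_2x_3: no divisor's leading term divides it; move 2x_1x_2x_3 to the remainder.
  leading term x_2^{3}: no divisor's leading term divides it; move -3x_2^{3} to the remainder.
  leading term x_3: no divisor's leading term divides it; move 3x_3 to the remainder.
  remainder x_1x_2^{2} + 2x_1x_2x_3 - 3x_2^{3} + 3x_3 ≠ 0; add g_4 = x_1x_2^{2} + 2x_1x_2x_3 - 3x_2^{3} + 3x_3 to the basis.

S(f_1,f_3): lcm = x_1x_3^{2}. S = -3x_1^{2} - 3x_1x_2 - 2x_1x_3 + 2x_3 - 2.
  leading term x_1^{2}: no divisor's leading term divides it; move -3x_1^{2} to the remainder.
  leading term x_1x_2: no divisor's leading term divides it; move -3x_1x_2 to the remainder.
  leading term x_1x_3: no divisor's leading term divides it; move -2x_1x_3 to the remainder.
  leading term x_3: no divisor's leading term divides it; move 2x_3 to the remainder.
  leading term 1: no divisor's leading term divides it; move -2 to the remainder.
  remainder -3x_1^{2} - 3x_1x_2 - 2x_1x_3 + 2x_3 - 2 ≠ 0; add g_5 = -3x_1^{2} - 3x_1x_2 - 2x_1x_3 + 2x_3 - 2 to the basis.

S(f_2,f_3): lcm = x_1x_2^{2}x_3^{2}. S = 3x_1^{2}x_2^{2} - 2x_1^{2}x_2x_3 - 2x_1x_2^{2}x_3 + 2x_2^{2}x_3 - 3x_1x_3 - 2x_2^{2}.
  leading term x_1^{2}x_2^{2}: subtract (3x_1)·g_4 from 3x_1^{2}x_2^{2} - 2x_1^{2}x_2x_3 - 2x_1x_2^{2}x_3 + 2x_2^{2}x_3 - 3x_1x_3 - 2x_2^{2} → -x_1^{2}x_2x_3 + 2x_1x_2^{3} - 2x_1x_2^{2}x_3 + 2x_2^{2}x_3 + 2x_1x_3 - 2x_2^{2}
  leading term x_1^{2}x_2x_3: subtract (-2x_2x_3)·g_5 from -x_1^{2}x_2x_3 + 2x_1x_2^{3} - 2x_1x_2^{2}x_3 + 2x_2^{2}x_3 + 2x_1x_3 - 2x_2^{2} → 2x_1x_2^{3} - x_1x_2^{2}x_3 + 3x_1x_2x_3^{2} + 2x_2^{2}x_3 - 3x_2x_3^{2} + 2x_1x_3 - 2x_2^{2} + 3x_2x_3
  leading term x_1x_2^{3}: subtract (2x_2)·g_4 from 2x_1x_2^{3} - x_1x_2^{2}x_3 + 3x_1x_2x_3^{2} + 2x_2^{2}x_3 - 3x_2x_3^{2} + 2x_1x_3 - 2x_2^{2} + 3x_2x_3 → 2x_1x_2^{2}x_3 + 3x_1x_2x_3^{2} - x_2^{4} + 2x_2^{2}x_3 - 3x_2x_3^{2} + 2x_1x_3 - 2x_2^{2} - 3x_2x_3
  leading term x_1x_2^{2}x_3: subtract (-x_1)·f_2 from 2x_1x_2^{2}x_3 + 3x_1x_2x_3^{2} - x_2^{4} + 2x_2^{2}x_3 - 3x_2x_3^{2} + 2x_1x_3 - 2x_2^{2} - 3x_2x_3 → 3x_1x_2x_3^{2} - x_2^{4} - 3x_1^{2}x_2 + 2x_2^{2}x_3 - 3x_2x_3^{2} + 2x_1x_3 - 2x_2^{2} - 3x_2x_3 - x_1
  leading term x_1x_2x_3^{2}: subtract (-3x_1x_2)·f_1 from 3x_1x_2x_3^{2} - x_2^{4} - 3x_1^{2}x_2 + 2x_2^{2}x_3 - 3x_2x_3^{2} + 2x_1x_3 - 2x_2^{2} - 3x_2x_3 - x_1 → -x_2^{4} + x_1^{2}x_2 + 2x_1x_2^{2} + 2x_2^{2}x_3 - 3x_2x_3^{2} + 2x_1x_3 - 2x_2^{2} - 3x_2x_3 - x_1
  leading term x_2^{4}: no divisor's leading term divides it; move -x_2^{4} to the remainder.
  leading term x_1^{2}x_2: subtract (2x_2)·g_5 from x_1^{2}x_2 + 2x_1x_2^{2} + 2x_2^{2}x_3 - 3x_2x_3^{2} + 2x_1x_3 - 2x_2^{2} - 3x_2x_3 - x_1 → x_1x_2^{2} - 3x_1x_2x_3 + 2x_2^{2}x_3 - 3x_2x_3^{2} + 2x_1x_3 - 2x_2^{2} - x_1 - 3x_2
  leading term x_1x_2^{2}: subtract (1)·g_4 from x_1x_2^{2} - 3x_1x_2x_3 + 2x_2^{2}x_3 - 3x_2x_3^{2} + 2x_1x_3 - 2x_2^{2} - x_1 - 3x_2 → 2x_1x_2x_3 + 3x_2^{3} + 2x_2^{2}x_3 - 3x_2x_3^{2} + 2x_1x_3 - 2x_2^{2} - x_1 - 3x_2 - 3x_3
  leading term x_1x_2x_3: no divisor's leading term divides it; move 2x_1x_2x_3 to the remainder.
  leading term x_2^{3}: no divisor's leading term divides it; move 3x_2^{3} to the remainder.
  leading term x_2^{2}x_3: subtract (-1)·f_2 from 2x_2^{2}x_3 - 3x_2x_3^{2} + 2x_1x_3 - 2x_2^{2} - x_1 - 3x_2 - 3x_3 → -3x_2x_3^{2} - 3x_1x_2 + 2x_1x_3 - 2x_2^{2} - x_1 - 3x_2 - 3x_3 - 1
  leading term x_2x_3^{2}: subtract (3x_2)·f_1 from -3x_2x_3^{2} - 3x_1x_2 + 2x_1x_3 - 2x_2^{2} - x_1 - 3x_2 - 3x_3 - 1 → 2x_1x_3 + 3x_2^{2} - x_1 - 3x_2 - 3x_3 - 1
  leading term x_1x_3: no divisor's leading term divides it; move 2x_1x_3 to the remainder.
  leading term x_2^{2}: no divisor's leading term divides it; move 3x_2^{2} to the remainder.
  leading term x_1: no divisor's leading term divides it; move -x_1 to the remainder.
  leading term x_2: no divisor's leading term divides it; move -3x_2 to the remainder.
  leading term x_3: no divisor's leading term divides it; move -3x_3 to the remainder.
  leading term 1: no divisor's leading term divides it; move -1 to the remainder.
  remainder -x_2^{4} + 2x_1x_2x_3 + 3x_2^{3} + 2x_1x_3 + 3x_2^{2} - x_1 - 3x_2 - 3x_3 - 1 ≠ 0; add g_6 = -x_2^{4} + 2x_1x_2x_3 + 3x_2^{3} + 2x_1x_3 + 3x_2^{2} - x_1 - 3x_2 - 3x_3 - 1 to the basis.

The other S-polynomials (S(f_1,g_4), S(f_2,g_4), S(f_3,g_4), S(f_1,g_5), S(f_2,g_5), S(f_3,g_5), S(g_4,g_5), S(f_1,g_6), S(f_2,g_6), S(f_3,g_6), S(g_4,g_6), S(g_5,g_6)) all reduce to 0 modulo the current basis, so we have a Gröbner basis.
Inter-reduce: drop elements whose leading term is divisible by another's, tail-reduce, and make monic.

G = {x_2^{4} - 2x_1x_2x_3 - 3x_2^{3} - 2x_1x_3 - 3x_2^{2} + x_1 + 3x_2 + 3x_3 + 1, x_1x_2^{2} + 2x_1x_2x_3 - 3x_2^{3} + 3x_3, x_2^{2}x_3 - 2x_1x_2 - 3, x_1^{2} + x_1x_2 + 3x_1x_3 - 3x_3 + 3, x_3^{2} + x_1 - 3x_2}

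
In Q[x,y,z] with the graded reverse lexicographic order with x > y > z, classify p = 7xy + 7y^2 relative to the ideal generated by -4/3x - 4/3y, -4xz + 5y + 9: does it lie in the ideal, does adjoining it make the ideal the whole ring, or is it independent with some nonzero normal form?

7xy + 7y^2 lies in I (it reduces to 0).

First compute the reduced Gröbner basis of I by Buchberger's algorithm.
f_1 = -4/3x - 4/3y, LT = x.
f_2 = -4xz + 5y + 9, LT = xz.

S(f_1,f_2): lcm = xz. S = yz + 5/4y + 9/4.
  leading term yz: no divisor's leading term divides it; move yz to the remainder.
  leading term y: no divisor's leading term divides it; move 5/4y to the remainder.
  leading term 1: no divisor's leading term divides it; move 9/4 to the remainder.
  remainder yz + 5/4y + 9/4 ≠ 0; add h_3 = yz + 5/4y + 9/4 to the basis.

S(f_1,h_3): leading monomials are coprime, so the S-polynomial reduces to 0 (Buchberger's first criterion).
S(f_2,h_3): lcm = xyz. S = -5/4xy - 5/4y^2 - 9/4x - 9/4y.
  leading term xy: subtract (15/16y)·f_1 from -5/4xy - 5/4y^2 - 9/4x - 9/4y → -9/4x - 9/4y
  leading term x: subtract (27/16)·f_1 from -9/4x - 9/4y → 0
  remainder 0.

Every S-polynomial of the final basis reduces to 0, so we have a Gröbner basis.
Inter-reduce: drop elements whose leading term is divisible by another's, tail-reduce, and make monic.
Reduced Gröbner basis: {yz + 5/4y + 9/4, x + y}.
Label its elements g_1 = yz + 5/4y + 9/4, g_2 = x + y.

Reduce p = 7xy + 7y^2 modulo G:
  leading term xy: subtract (7y)·g_2 from 7xy + 7y^2 → 0
  normal form = 0.
Since the normal form is 0, p ∈ I.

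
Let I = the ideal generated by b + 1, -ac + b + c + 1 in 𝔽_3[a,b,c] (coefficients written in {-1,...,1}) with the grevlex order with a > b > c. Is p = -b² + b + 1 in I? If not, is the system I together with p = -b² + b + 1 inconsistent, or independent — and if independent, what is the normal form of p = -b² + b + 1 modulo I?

First compute the reduced Gröbner basis of I by Buchberger's algorithm.
f_1 = b + 1, LT = b.
f_2 = -ac + b + c + 1, LT = ac.

The S-polynomials (S(f_1,f_2)) all reduce to 0 modulo the current basis, so we have a Gröbner basis.
Inter-reduce: drop elements whose leading term is divisible by another's, tail-reduce, and make monic.
Reduced Gröbner basis: {ac - c, b + 1}.
Label its elements g_1 = ac - c, g_2 = b + 1.

Reduce p = -b² + b + 1 modulo G:
  leading term b²: subtract (-b)·g_2 from -b² + b + 1 → -b + 1
  leading term b: subtract (-1)·g_2 from -b + 1 → -1
  leading term 1: no divisor's leading term divides it; move -1 to the remainder.
  normal form = -1.
The normal form is nonzero, so p ∉ I. Since p minus its normal form lies in I, I + (p) = I + (r) where r = -1; decide whether this ideal is the whole ring.
Here r = -1 is a nonzero constant, hence a unit: 1 ∈ I + (p), the Gröbner basis of I + (p) is {1}, and the enlarged system has no common solution — adjoining p is inconsistent.

The remainder on division by a Gröbner basis is unique — it is the normal form.

Adjoining -b² + b + 1 makes the ideal the whole ring: the system is inconsistent.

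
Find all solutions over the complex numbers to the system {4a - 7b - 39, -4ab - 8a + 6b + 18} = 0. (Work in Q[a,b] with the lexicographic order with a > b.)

{(1, -5), (27/4, -12/7)}

Compute a lex Gröbner basis by Buchberger's algorithm.
f_1 = 4a - 7b - 39, LT = a.
f_2 = -4ab - 8a + 6b + 18, LT = ab.

S(f_1,f_2): lcm = ab. S = -2a - \tfrac{7}{4}b^{2} - \tfrac{33}{4}b + \tfrac{9}{2}.
  leading term a: subtract (-\tfrac{1}{2})·f_1 from -2a - \tfrac{7}{4}b^{2} - \tfrac{33}{4}b + \tfrac{9}{2} → -\tfrac{7}{4}b^{2} - \tfrac{47}{4}b - 15
  leading term b^{2}: no divisor's leading term divides it; move -\tfrac{7}{4}b^{2} to the remainder.
  leading term b: no divisor's leading term divides it; move -\tfrac{47}{4}b to the remainder.
  leading term 1: no divisor's leading term divides it; move -15 to the remainder.
  remainder -\tfrac{7}{4}b^{2} - \tfrac{47}{4}b - 15 ≠ 0; add h_3 = -\tfrac{7}{4}b^{2} - \tfrac{47}{4}b - 15 to the basis.

The other S-polynomials (S(f_1,h_3), S(f_2,h_3)) all reduce to 0 modulo the current basis, so we have a Gröbner basis.
Inter-reduce: drop elements whose leading term is divisible by another's, tail-reduce, and make monic.
Reduced Gröbner basis: {a - \tfrac{7}{4}b - \tfrac{39}{4}, b^{2} + \tfrac{47}{7}b + \tfrac{60}{7}}.

Elimination: the polynomial b^{2} + \tfrac{47}{7}b + \tfrac{60}{7} lies in the elimination ideal for b, so b ∈ {-5, -12/7}. For each such b, the remaining basis elements (now univariate) give the rest of the solution.
  b = -5: the earlier basis element becomes a - 1 = 0, giving a = 1 — point (1, -5).
  b = -12/7: the earlier basis element becomes a - \tfrac{27}{4} = 0, giving a = 27/4 — point (27/4, -12/7).
Check: every point annihilates each of the original generators.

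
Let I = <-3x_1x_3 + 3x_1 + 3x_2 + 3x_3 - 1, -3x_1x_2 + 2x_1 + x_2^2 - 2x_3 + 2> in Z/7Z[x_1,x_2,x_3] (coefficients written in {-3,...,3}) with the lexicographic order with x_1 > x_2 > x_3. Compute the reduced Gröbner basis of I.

G = {x_1x_2 - 3x_1 + 2x_2^2 + 3x_3 - 3, x_1x_3 - x_1 - x_2 - x_3 - 2, x_2^2x_3 + 3x_2^2 - 3x_2x_3 + 3x_2 - 2x_3^2 - x_3 + 2}

f_1 = -3x_1x_3 + 3x_1 + 3x_2 + 3x_3 - 1, LT = x_1x_3.
f_2 = -3x_1x_2 + 2x_1 + x_2^2 - 2x_3 + 2, LT = x_1x_2.

S(f_1,f_2): lcm = x_1x_2x_3. S = -x_1x_2 + 3x_1x_3 - 2x_2^2x_3 - x_2^2 - x_2x_3 - 2x_2 - 3x_3^2 + 3x_3.
  reduce S modulo (f_1, f_2):
  remainder -2x_2^2x_3 + x_2^2 - x_2x_3 + x_2 - 3x_3^2 + 2x_3 + 3 ≠ 0; add g_3 = -2x_2^2x_3 + x_2^2 - x_2x_3 + x_2 - 3x_3^2 + 2x_3 + 3 to the basis.

The other S-polynomials (S(f_1,g_3), S(f_2,g_3)) all reduce to 0 modulo the current basis, so we have a Gröbner basis.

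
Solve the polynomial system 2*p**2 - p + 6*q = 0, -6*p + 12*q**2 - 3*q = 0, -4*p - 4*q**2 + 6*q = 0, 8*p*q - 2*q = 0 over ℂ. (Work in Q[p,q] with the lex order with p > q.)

Compute a lex Gröbner basis by Buchberger's algorithm.
f_1 = 2*p**2 - p + 6*q, LT = p**2.
f_2 = -6*p + 12*q**2 - 3*q, LT = p.
f_3 = -4*p - 4*q**2 + 6*q, LT = p.
f_4 = 8*p*q - 2*q, LT = p*q.

S(f_1,f_2): lcm = p**2. S = 2*p*q**2 - 1/2*p*q - 1/2*p + 3*q.
  leading term p*q**2: subtract (-1/3*q**2)·f_2 from 2*p*q**2 - 1/2*p*q - 1/2*p + 3*q → -1/2*p*q - 1/2*p + 4*q**4 - q**3 + 3*q
  leading term p*q: subtract (1/12*q)·f_2 from -1/2*p*q - 1/2*p + 4*q**4 - q**3 + 3*q → -1/2*p + 4*q**4 - 2*q**3 + 1/4*q**2 + 3*q
  leading term p: subtract (1/12)·f_2 from -1/2*p + 4*q**4 - 2*q**3 + 1/4*q**2 + 3*q → 4*q**4 - 2*q**3 - 3/4*q**2 + 13/4*q
  leading term q**4: no divisor's leading term divides it; move 4*q**4 to the remainder.
  leading term q**3: no divisor's leading term divides it; move -2*q**3 to the remainder.
  leading term q**2: no divisor's leading term divides it; move -3/4*q**2 to the remainder.
  leading term q: no divisor's leading term divides it; move 13/4*q to the remainder.
  remainder 4*q**4 - 2*q**3 - 3/4*q**2 + 13/4*q ≠ 0; add h_5 = 4*q**4 - 2*q**3 - 3/4*q**2 + 13/4*q to the basis.

S(f_1,f_3): lcm = p**2. S = -p*q**2 + 3/2*p*q - 1/2*p + 3*q.
  leading term p*q**2: subtract (1/6*q**2)·f_2 from -p*q**2 + 3/2*p*q - 1/2*p + 3*q → 3/2*p*q - 1/2*p - 2*q**4 + 1/2*q**3 + 3*q
  leading term p*q: subtract (-1/4*q)·f_2 from 3/2*p*q - 1/2*p - 2*q**4 + 1/2*q**3 + 3*q → -1/2*p - 2*q**4 + 7/2*q**3 - 3/4*q**2 + 3*q
  leading term p: subtract (1/12)·f_2 from -1/2*p - 2*q**4 + 7/2*q**3 - 3/4*q**2 + 3*q → -2*q**4 + 7/2*q**3 - 7/4*q**2 + 13/4*q
  leading term q**4: subtract (-1/2)·h_5 from -2*q**4 + 7/2*q**3 - 7/4*q**2 + 13/4*q → 5/2*q**3 - 17/8*q**2 + 39/8*q
  leading term q**3: no divisor's leading term divides it; move 5/2*q**3 to the remainder.
  leading term q**2: no divisor's leading term divides it; move -17/8*q**2 to the remainder.
  leading term q: no divisor's leading term divides it; move 39/8*q to the remainder.
  remainder 5/2*q**3 - 17/8*q**2 + 39/8*q ≠ 0; add h_6 = 5/2*q**3 - 17/8*q**2 + 39/8*q to the basis.

S(f_1,f_4): lcm = p**2*q. S = -1/4*p*q + 3*q**2.
  leading term p*q: subtract (1/24*q)·f_2 from -1/4*p*q + 3*q**2 → -1/2*q**3 + 25/8*q**2
  leading term q**3: subtract (-1/5)·h_6 from -1/2*q**3 + 25/8*q**2 → 27/10*q**2 + 39/40*q
  leading term q**2: no divisor's leading term divides it; move 27/10*q**2 to the remainder.
  leading term q: no divisor's leading term divides it; move 39/40*q to the remainder.
  remainder 27/10*q**2 + 39/40*q ≠ 0; add h_7 = 27/10*q**2 + 39/40*q to the basis.

S(f_2,f_3): lcm = p. S = -3*q**2 + 2*q.
  leading term q**2: subtract (-10/9)·h_7 from -3*q**2 + 2*q → 37/12*q
  leading term q: no divisor's leading term divides it; move 37/12*q to the remainder.
  remainder 37/12*q ≠ 0; add h_8 = 37/12*q to the basis.

The other S-polynomials (S(f_2,f_4), S(f_3,f_4), S(f_1,h_5), S(f_2,h_5), S(f_3,h_5), S(f_4,h_5), S(f_1,h_6), S(f_2,h_6), S(f_3,h_6), S(f_4,h_6), S(h_5,h_6), S(f_1,h_7), S(f_2,h_7), S(f_3,h_7), S(f_4,h_7), S(h_5,h_7), S(h_6,h_7), S(f_1,h_8), S(f_2,h_8), S(f_3,h_8), S(f_4,h_8), S(h_5,h_8), S(h_6,h_8), S(h_7,h_8)) all reduce to 0 modulo the current basis, so we have a Gröbner basis.
Inter-reduce: drop elements whose leading term is divisible by another's, tail-reduce, and make monic.
Reduced Gröbner basis: {p, q}.

From the last basis element, q = 0, so q takes values in {0}. Each choice, substituted upward through the basis, yields the corresponding point(s) of the solution set.
  q = 0: the earlier basis element becomes p = 0, giving p = 0 — point (0, 0).
Substituting each solution back into the original system confirms all equations vanish.

{(0, 0)}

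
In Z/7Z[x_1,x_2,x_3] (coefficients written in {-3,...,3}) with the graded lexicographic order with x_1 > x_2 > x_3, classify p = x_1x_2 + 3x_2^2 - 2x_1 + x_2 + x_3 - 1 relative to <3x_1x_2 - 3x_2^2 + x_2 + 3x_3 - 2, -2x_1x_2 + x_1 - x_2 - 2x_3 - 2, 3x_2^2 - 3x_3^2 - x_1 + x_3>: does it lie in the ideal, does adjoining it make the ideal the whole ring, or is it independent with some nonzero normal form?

x_1x_2 + 3x_2^2 - 2x_1 + x_2 + x_3 - 1 lies in I (it reduces to 0).

First compute the reduced Gröbner basis of I by Buchberger's algorithm.
f_1 = 3x_1x_2 - 3x_2^2 + x_2 + 3x_3 - 2, LT = x_1x_2.
f_2 = -2x_1x_2 + x_1 - x_2 - 2x_3 - 2, LT = x_1x_2.
f_3 = 3x_2^2 - 3x_3^2 - x_1 + x_3, LT = x_2^2.

S(f_1,f_2): lcm = x_1x_2. S = -x_2^2 - 3x_1 + x_2 + 3.
  reduce S modulo (f_1, f_2, f_3):
  remainder -x_3^2 - x_1 + x_2 - 2x_3 + 3 ≠ 0; add h_4 = -x_3^2 - x_1 + x_2 - 2x_3 + 3 to the basis.

S(f_1,f_3): lcm = x_1x_2^2. S = x_1x_3^2 - x_2^3 - 2x_1^2 + 2x_1x_3 - 2x_2^2 + x_2x_3 - 3x_2.
  reduce S modulo (f_1, f_2, f_3, h_4):
  remainder -3x_1^2 + x_2x_3 + 3x_2 + 3x_3 + 1 ≠ 0; add h_5 = -3x_1^2 + x_2x_3 + 3x_2 + 3x_3 + 1 to the basis.

The other S-polynomials (S(f_2,f_3), S(f_1,h_4), S(f_2,h_4), S(f_3,h_4), S(f_1,h_5), S(f_2,h_5), S(f_3,h_5), S(h_4,h_5)) all reduce to 0 modulo the current basis, so we have a Gröbner basis.
Inter-reduce: drop elements whose leading term is divisible by another's, tail-reduce, and make monic.
Reduced Gröbner basis: {x_1^2 + 2x_2x_3 - x_2 - x_3 + 2, x_1x_2 + 3x_1 - 3x_2 + x_3 + 1, x_2^2 + 3x_1 - x_2 - 3, x_3^2 + x_1 - x_2 + 2x_3 - 3}.
Label its elements g_1 = x_1^2 + 2x_2x_3 - x_2 - x_3 + 2, g_2 = x_1x_2 + 3x_1 - 3x_2 + x_3 + 1, g_3 = x_2^2 + 3x_1 - x_2 - 3, g_4 = x_3^2 + x_1 - x_2 + 2x_3 - 3.

Reduce p = x_1x_2 + 3x_2^2 - 2x_1 + x_2 + x_3 - 1 modulo G:
  leading term x_1x_2: subtract (1)·g_2 from x_1x_2 + 3x_2^2 - 2x_1 + x_2 + x_3 - 1 → 3x_2^2 + 2x_1 - 3x_2 - 2
  leading term x_2^2: subtract (3)·g_3 from 3x_2^2 + 2x_1 - 3x_2 - 2 → 0
  normal form = 0.
Since the normal form is 0, p ∈ I.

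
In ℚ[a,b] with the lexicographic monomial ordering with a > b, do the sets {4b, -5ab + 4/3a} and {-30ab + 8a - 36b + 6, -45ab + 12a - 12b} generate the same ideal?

Two ideals are equal iff their reduced Gröbner bases coincide (the reduced basis is unique for a fixed ordering).
Buchberger on the first generating set:
f_1 = 4b, LT = b.
f_2 = -5ab + 4/3a, LT = ab.

S(f_1,f_2): lcm = ab. S = 4/15a.
  leading term a: no divisor's leading term divides it; move 4/15a to the remainder.
  remainder 4/15a ≠ 0; add g_3 = 4/15a to the basis.

The other S-polynomials (S(f_1,g_3), S(f_2,g_3)) all reduce to 0 modulo the current basis, so we have a Gröbner basis.
Inter-reduce: drop elements whose leading term is divisible by another's, tail-reduce, and make monic.
Reduced Gröbner basis: {a, b}.

Buchberger on the second generating set:
h_1 = -30ab + 8a - 36b + 6, LT = ab.
h_2 = -45ab + 12a - 12b, LT = ab.

S(h_1,h_2): lcm = ab. S = 14/15b - ⅕.
  leading term b: no divisor's leading term divides it; move 14/15b to the remainder.
  leading term 1: no divisor's leading term divides it; move -⅕ to the remainder.
  remainder 14/15b - ⅕ ≠ 0; add k_3 = 14/15b - ⅕ to the basis.

S(h_1,k_3): lcm = ab. S = -11/210a + 6/5b - ⅕.
  leading term a: no divisor's leading term divides it; move -11/210a to the remainder.
  leading term b: subtract (9/7)·k_3 from 6/5b - ⅕ → 2/35
  leading term 1: no divisor's leading term divides it; move 2/35 to the remainder.
  remainder -11/210a + 2/35 ≠ 0; add k_4 = -11/210a + 2/35 to the basis.

The other S-polynomials (S(h_2,k_3), S(h_1,k_4), S(h_2,k_4), S(k_3,k_4)) all reduce to 0 modulo the current basis, so we have a Gröbner basis.
Inter-reduce: drop elements whose leading term is divisible by another's, tail-reduce, and make monic.
Reduced Gröbner basis: {a - 12/11, b - 3/14}.

The bases are distinct; the ideals are different.
The choice of monomial ordering does not affect the verdict — as long as both bases are computed under the same ordering, their equality decides ideal equality.

No, the ideals differ.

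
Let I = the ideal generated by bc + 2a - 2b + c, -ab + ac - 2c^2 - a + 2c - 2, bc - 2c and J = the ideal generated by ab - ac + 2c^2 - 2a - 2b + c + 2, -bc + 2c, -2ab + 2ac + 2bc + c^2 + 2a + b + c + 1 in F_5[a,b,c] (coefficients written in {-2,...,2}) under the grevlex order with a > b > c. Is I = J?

Since reduced Gröbner bases are canonical representatives of ideals under a given ordering, it suffices to compute and compare them.
Buchberger on the first generating set:
f_1 = bc + 2a - 2b + c, LT = bc.
f_2 = -ab + ac - 2c^2 - a + 2c - 2, LT = ab.
f_3 = bc - 2c, LT = bc.

S(f_1,f_2): lcm = abc. S = ac^2 - 2c^3 + 2a^2 - 2ab + 2c^2 - 2c.
  reduce S modulo (f_1, f_2, f_3):
  remainder ac^2 - 2c^3 + 2a^2 - 2ac + c^2 + 2a - c - 1 ≠ 0; add g_4 = ac^2 - 2c^3 + 2a^2 - 2ac + c^2 + 2a - c - 1 to the basis.

S(f_1,f_3): lcm = bc. S = 2a - 2b - 2c.
  reduce S modulo (f_1, f_2, f_3, g_4):
  remainder 2a - 2b - 2c ≠ 0; add g_5 = 2a - 2b - 2c to the basis.

S(f_2,g_5): lcm = ab. S = b^2 - ac + bc + 2c^2 + a - 2c + 2.
  reduce S modulo (f_1, f_2, f_3, g_4, g_5):
  remainder b^2 + c^2 + b - c + 2 ≠ 0; add g_6 = b^2 + c^2 + b - c + 2 to the basis.

S(g_4,g_5): lcm = ac^2. S = bc^2 - c^3 + 2a^2 - 2ac + c^2 + 2a - c - 1.
  reduce S modulo (f_1, f_2, f_3, g_4, g_5, g_6):
  remainder -c^3 + c^2 + 2c ≠ 0; add g_7 = -c^3 + c^2 + 2c to the basis.

The other S-polynomials (S(f_2,f_3), S(f_1,g_4), S(f_2,g_4), S(f_3,g_4), S(f_1,g_5), S(f_3,g_5), S(f_1,g_6), S(f_2,g_6), S(f_3,g_6), S(g_4,g_6), S(g_5,g_6), S(f_1,g_7), S(f_2,g_7), S(f_3,g_7), S(g_4,g_7), S(g_5,g_7), S(g_6,g_7)) all reduce to 0 modulo the current basis, so we have a Gröbner basis.
Inter-reduce: drop elements whose leading term is divisible by another's, tail-reduce, and make monic.
Reduced Gröbner basis: {c^3 - c^2 - 2c, b^2 + c^2 + b - c + 2, bc - 2c, a - b - c}.

Buchberger on the second generating set:
h_1 = ab - ac + 2c^2 - 2a - 2b + c + 2, LT = ab.
h_2 = -bc + 2c, LT = bc.
h_3 = -2ab + 2ac + 2bc + c^2 + 2a + b + c + 1, LT = ab.

S(h_1,h_2): lcm = abc. S = -ac^2 + 2c^3 - 2bc + c^2 + 2c.
  reduce S modulo (h_1, h_2, h_3):
  remainder -ac^2 + 2c^3 + c^2 - 2c ≠ 0; add k_4 = -ac^2 + 2c^3 + c^2 - 2c to the basis.

S(h_1,h_3): lcm = ab. S = bc - a + b - c.
  reduce S modulo (h_1, h_2, h_3, k_4):
  remainder -a + b + c ≠ 0; add k_5 = -a + b + c to the basis.

S(h_3,k_4): lcm = abc^2. S = -ac^3 + bc^3 + 2c^4 - ac^2 - 2bc^2 + 2c^3 - 2bc + 2c^2.
  reduce S modulo (h_1, h_2, h_3, k_4, k_5):
  remainder c^3 - c^2 - 2c ≠ 0; add k_6 = c^3 - c^2 - 2c to the basis.

S(h_1,k_5): lcm = ab. S = b^2 - ac + bc + 2c^2 - 2a - 2b + c + 2.
  reduce S modulo (h_1, h_2, h_3, k_4, k_5, k_6):
  remainder b^2 + c^2 + b - c + 2 ≠ 0; add k_7 = b^2 + c^2 + b - c + 2 to the basis.

The other S-polynomials (S(h_2,h_3), S(h_1,k_4), S(h_2,k_4), S(h_2,k_5), S(h_3,k_5), S(k_4,k_5), S(h_1,k_6), S(h_2,k_6), S(h_3,k_6), S(k_4,k_6), S(k_5,k_6), S(h_1,k_7), S(h_2,k_7), S(h_3,k_7), S(k_4,k_7), S(k_5,k_7), S(k_6,k_7)) all reduce to 0 modulo the current basis, so we have a Gröbner basis.
Inter-reduce: drop elements whose leading term is divisible by another's, tail-reduce, and make monic.
Reduced Gröbner basis: {c^3 - c^2 - 2c, b^2 + c^2 + b - c + 2, bc - 2c, a - b - c}.

Same reduced basis, so the two generating sets span the same ideal.

Yes, the ideals are equal.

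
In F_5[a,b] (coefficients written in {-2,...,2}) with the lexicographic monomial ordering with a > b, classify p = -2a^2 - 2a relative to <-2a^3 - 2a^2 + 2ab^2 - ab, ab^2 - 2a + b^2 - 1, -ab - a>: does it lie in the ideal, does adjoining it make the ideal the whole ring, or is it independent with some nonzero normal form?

First compute the reduced Gröbner basis of I by Buchberger's algorithm.
f_1 = -2a^3 - 2a^2 + 2ab^2 - ab, LT = a^3.
f_2 = ab^2 - 2a + b^2 - 1, LT = ab^2.
f_3 = -ab - a, LT = ab.

S(f_1,f_2): lcm = a^3b^2. S = 2a^3 + a^2 - ab^4 - 2ab^3.
  leading term a^3: subtract (-1)·f_1 from 2a^3 + a^2 - ab^4 - 2ab^3 → -a^2 - ab^4 - 2ab^3 + 2ab^2 - ab
  leading term a^2: no divisor's leading term divides it; move -a^2 to the remainder.
  leading term ab^4: subtract (-b^2)·f_2 from -ab^4 - 2ab^3 + 2ab^2 - ab → -2ab^3 - ab + b^4 - b^2
  leading term ab^3: subtract (-2b)·f_2 from -2ab^3 - ab + b^4 - b^2 → b^4 + 2b^3 - b^2 - 2b
  leading term b^4: no divisor's leading term divides it; move b^4 to the remainder.
  leading term b^3: no divisor's leading term divides it; move 2b^3 to the remainder.
  leading term b^2: no divisor's leading term divides it; move -b^2 to the remainder.
  leading term b: no divisor's leading term divides it; move -2b to the remainder.
  remainder -a^2 + b^4 + 2b^3 - b^2 - 2b ≠ 0; add h_4 = -a^2 + b^4 + 2b^3 - b^2 - 2b to the basis.

S(f_1,f_3): lcm = a^3b. S = -a^3 + a^2b - ab^3 - 2ab^2.
  leading term a^3: subtract (-2)·f_1 from -a^3 + a^2b - ab^3 - 2ab^2 → a^2b + a^2 - ab^3 + 2ab^2 - 2ab
  leading term a^2b: subtract (-a)·f_3 from a^2b + a^2 - ab^3 + 2ab^2 - 2ab → -ab^3 + 2ab^2 - 2ab
  leading term ab^3: subtract (-b)·f_2 from -ab^3 + 2ab^2 - 2ab → 2ab^2 + ab + b^3 - b
  leading term ab^2: subtract (2)·f_2 from 2ab^2 + ab + b^3 - b → ab - a + b^3 - 2b^2 - b + 2
  leading term ab: subtract (-1)·f_3 from ab - a + b^3 - 2b^2 - b + 2 → -2a + b^3 - 2b^2 - b + 2
  leading term a: no divisor's leading term divides it; move -2a to the remainder.
  leading term b^3: no divisor's leading term divides it; move b^3 to the remainder.
  leading term b^2: no divisor's leading term divides it; move -2b^2 to the remainder.
  leading term b: no divisor's leading term divides it; move -b to the remainder.
  leading term 1: no divisor's leading term divides it; move 2 to the remainder.
  remainder -2a + b^3 - 2b^2 - b + 2 ≠ 0; add h_5 = -2a + b^3 - 2b^2 - b + 2 to the basis.

S(f_2,f_3): lcm = ab^2. S = -ab - 2a + b^2 - 1.
  leading term ab: subtract (1)·f_3 from -ab - 2a + b^2 - 1 → -a + b^2 - 1
  leading term a: subtract (-2)·h_5 from -a + b^2 - 1 → 2b^3 + 2b^2 - 2b - 2
  leading term b^3: no divisor's leading term divides it; move 2b^3 to the remainder.
  leading term b^2: no divisor's leading term divides it; move 2b^2 to the remainder.
  leading term b: no divisor's leading term divides it; move -2b to the remainder.
  leading term 1: no divisor's leading term divides it; move -2 to the remainder.
  remainder 2b^3 + 2b^2 - 2b - 2 ≠ 0; add h_6 = 2b^3 + 2b^2 - 2b - 2 to the basis.

S(f_2,h_4): lcm = a^2b^2. S = -2a^2 + ab^2 - a + b^6 + 2b^5 - b^4 - 2b^3.
  leading term a^2: subtract (2)·h_4 from -2a^2 + ab^2 - a + b^6 + 2b^5 - b^4 - 2b^3 → ab^2 - a + b^6 + 2b^5 + 2b^4 - b^3 + 2b^2 - b
  leading term ab^2: subtract (1)·f_2 from ab^2 - a + b^6 + 2b^5 + 2b^4 - b^3 + 2b^2 - b → a + b^6 + 2b^5 + 2b^4 - b^3 + b^2 - b + 1
  leading term a: subtract (2)·h_5 from a + b^6 + 2b^5 + 2b^4 - b^3 + b^2 - b + 1 → b^6 + 2b^5 + 2b^4 + 2b^3 + b + 2
  leading term b^6: subtract (-2b^3)·h_6 from b^6 + 2b^5 + 2b^4 + 2b^3 + b + 2 → b^5 - 2b^4 - 2b^3 + b + 2
  leading term b^5: subtract (-2b^2)·h_6 from b^5 - 2b^4 - 2b^3 + b + 2 → 2b^4 - b^3 + b^2 + b + 2
  leading term b^4: subtract (b)·h_6 from 2b^4 - b^3 + b^2 + b + 2 → 2b^3 - 2b^2 - 2b + 2
  leading term b^3: subtract (1)·h_6 from 2b^3 - 2b^2 - 2b + 2 → b^2 - 1
  leading term b^2: no divisor's leading term divides it; move b^2 to the remainder.
  leading term 1: no divisor's leading term divides it; move -1 to the remainder.
  remainder b^2 - 1 ≠ 0; add h_7 = b^2 - 1 to the basis.

The other S-polynomials (S(f_1,h_4), S(f_3,h_4), S(f_1,h_5), S(f_2,h_5), S(f_3,h_5), S(h_4,h_5), S(f_1,h_6), S(f_2,h_6), S(f_3,h_6), S(h_4,h_6), S(h_5,h_6), S(f_1,h_7), S(f_2,h_7), S(f_3,h_7), S(h_4,h_7), S(h_5,h_7), S(h_6,h_7)) all reduce to 0 modulo the current basis, so we have a Gröbner basis.
Inter-reduce: drop elements whose leading term is divisible by another's, tail-reduce, and make monic.
Reduced Gröbner basis: {a, b^2 - 1}.
Label its elements g_1 = a, g_2 = b^2 - 1.

Reduce p = -2a^2 - 2a modulo G:
  leading term a^2: subtract (-2a)·g_1 from -2a^2 - 2a → -2a
  leading term a: subtract (-2)·g_1 from -2a → 0
  normal form = 0.
Since the normal form is 0, p ∈ I.

The remainder on division by a Gröbner basis is unique — it is the normal form.

-2a^2 - 2a lies in I (it reduces to 0).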